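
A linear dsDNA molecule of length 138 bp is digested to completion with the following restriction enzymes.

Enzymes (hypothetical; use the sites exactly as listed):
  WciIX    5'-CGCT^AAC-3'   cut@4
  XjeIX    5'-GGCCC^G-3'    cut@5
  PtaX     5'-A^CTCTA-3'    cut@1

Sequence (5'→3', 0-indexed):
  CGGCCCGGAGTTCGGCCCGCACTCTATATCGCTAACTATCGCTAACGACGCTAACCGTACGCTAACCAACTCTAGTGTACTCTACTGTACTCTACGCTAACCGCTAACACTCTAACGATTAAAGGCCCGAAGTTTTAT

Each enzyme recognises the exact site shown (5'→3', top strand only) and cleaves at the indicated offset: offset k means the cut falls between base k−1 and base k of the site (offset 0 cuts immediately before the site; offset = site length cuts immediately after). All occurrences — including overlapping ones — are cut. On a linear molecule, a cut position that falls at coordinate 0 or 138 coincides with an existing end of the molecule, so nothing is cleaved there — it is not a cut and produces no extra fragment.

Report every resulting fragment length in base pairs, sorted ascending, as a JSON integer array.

[3,4,6,6,7,9,9,10,10,10,10,11,12,12,19]

Per-enzyme occurrences:
  WciIX CGCTAAC/4: at [29, 39, 48, 59, 94, 101] ⇒ [33, 43, 52, 63, 98, 105]
  XjeIX GGCCCG/5: at [1, 13, 123] ⇒ [6, 18, 128]
  PtaX ACTCTA/1: at [20, 68, 78, 88, 108] ⇒ [21, 69, 79, 89, 109]

All cut coordinates (distinct, sorted): [6, 18, 21, 33, 43, 52, 63, 69, 79, 89, 98, 105, 109, 128]

Fragment lengths:
  [0,6): 6 bp
  [6,18): 12 bp
  [18,21): 3 bp
  [21,33): 12 bp
  [33,43): 10 bp
  [43,52): 9 bp
  [52,63): 11 bp
  [63,69): 6 bp
  [69,79): 10 bp
  [79,89): 10 bp
  [89,98): 9 bp
  [98,105): 7 bp
  [105,109): 4 bp
  [109,128): 19 bp
  [128,138): 10 bp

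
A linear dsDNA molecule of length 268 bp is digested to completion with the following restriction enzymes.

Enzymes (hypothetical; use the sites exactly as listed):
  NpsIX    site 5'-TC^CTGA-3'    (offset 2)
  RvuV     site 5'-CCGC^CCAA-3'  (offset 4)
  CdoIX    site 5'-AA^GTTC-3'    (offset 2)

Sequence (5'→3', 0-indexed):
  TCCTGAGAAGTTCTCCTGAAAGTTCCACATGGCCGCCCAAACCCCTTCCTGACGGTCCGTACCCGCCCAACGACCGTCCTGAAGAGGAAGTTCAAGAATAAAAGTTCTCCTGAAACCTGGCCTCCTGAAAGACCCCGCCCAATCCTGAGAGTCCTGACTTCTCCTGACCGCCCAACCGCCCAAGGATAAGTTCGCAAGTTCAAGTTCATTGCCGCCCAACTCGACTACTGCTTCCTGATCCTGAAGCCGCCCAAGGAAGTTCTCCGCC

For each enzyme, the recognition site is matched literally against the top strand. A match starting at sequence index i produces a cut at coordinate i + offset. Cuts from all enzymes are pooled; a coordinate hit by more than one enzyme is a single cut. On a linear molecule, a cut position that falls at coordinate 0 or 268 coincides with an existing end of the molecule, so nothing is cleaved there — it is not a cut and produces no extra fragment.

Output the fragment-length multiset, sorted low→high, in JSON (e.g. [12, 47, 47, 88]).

Per-enzyme occurrences:
  NpsIX TCCTGA/2: at [0, 13, 46, 76, 107, 122, 142, 151, 161, 232, 238] ⇒ [2, 15, 48, 78, 109, 124, 144, 153, 163, 234, 240]
  RvuV CCGCCCAA/4: at [32, 62, 134, 167, 175, 211, 246] ⇒ [36, 66, 138, 171, 179, 215, 250]
  CdoIX AAGTTC/2: at [7, 19, 87, 101, 187, 195, 201, 256] ⇒ [9, 21, 89, 103, 189, 197, 203, 258]

All cut coordinates (distinct, sorted): [2, 9, 15, 21, 36, 48, 66, 78, 89, 103, 109, 124, 138, 144, 153, 163, 171, 179, 189, 197, 203, 215, 234, 240, 250, 258]

Fragments:
  [0,2): 2 bp
  [2,9): 7 bp
  [9,15): 6 bp
  [15,21): 6 bp
  [21,36): 15 bp
  [36,48): 12 bp
  [48,66): 18 bp
  [66,78): 12 bp
  [78,89): 11 bp
  [89,103): 14 bp
  [103,109): 6 bp
  [109,124): 15 bp
  [124,138): 14 bp
  [138,144): 6 bp
  [144,153): 9 bp
  [153,163): 10 bp
  [163,171): 8 bp
  [171,179): 8 bp
  [179,189): 10 bp
  [189,197): 8 bp
  [197,203): 6 bp
  [203,215): 12 bp
  [215,234): 19 bp
  [234,240): 6 bp
  [240,250): 10 bp
  [250,258): 8 bp
  [258,268): 10 bp

[2,6,6,6,6,6,6,7,8,8,8,8,9,10,10,10,10,11,12,12,12,14,14,15,15,18,19]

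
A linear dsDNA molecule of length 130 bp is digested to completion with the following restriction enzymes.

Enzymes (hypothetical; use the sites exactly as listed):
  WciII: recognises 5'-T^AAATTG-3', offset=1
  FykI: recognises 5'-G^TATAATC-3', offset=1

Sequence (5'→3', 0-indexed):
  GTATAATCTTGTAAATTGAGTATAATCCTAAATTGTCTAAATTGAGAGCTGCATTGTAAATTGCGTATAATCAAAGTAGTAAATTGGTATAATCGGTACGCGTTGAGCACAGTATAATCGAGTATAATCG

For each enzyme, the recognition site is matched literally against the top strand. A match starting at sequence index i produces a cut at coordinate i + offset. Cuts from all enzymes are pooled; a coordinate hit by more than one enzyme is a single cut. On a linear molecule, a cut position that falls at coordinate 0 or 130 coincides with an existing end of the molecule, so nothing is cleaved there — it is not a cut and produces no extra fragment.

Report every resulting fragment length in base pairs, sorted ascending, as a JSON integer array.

[1,7,8,8,8,9,9,10,11,15,19,25]

Per-enzyme occurrences:
  WciII TAAATTG/1: at [11, 28, 37, 56, 79] ⇒ [12, 29, 38, 57, 80]
  FykI GTATAATC/1: at [0, 19, 64, 86, 111, 121] ⇒ [1, 20, 65, 87, 112, 122]

All cut coordinates (distinct, sorted): [1, 12, 20, 29, 38, 57, 65, 80, 87, 112, 122]

Fragments:
  [0,1): 1 bp
  [1,12): 11 bp
  [12,20): 8 bp
  [20,29): 9 bp
  [29,38): 9 bp
  [38,57): 19 bp
  [57,65): 8 bp
  [65,80): 15 bp
  [80,87): 7 bp
  [87,112): 25 bp
  [112,122): 10 bp
  [122,130): 8 bp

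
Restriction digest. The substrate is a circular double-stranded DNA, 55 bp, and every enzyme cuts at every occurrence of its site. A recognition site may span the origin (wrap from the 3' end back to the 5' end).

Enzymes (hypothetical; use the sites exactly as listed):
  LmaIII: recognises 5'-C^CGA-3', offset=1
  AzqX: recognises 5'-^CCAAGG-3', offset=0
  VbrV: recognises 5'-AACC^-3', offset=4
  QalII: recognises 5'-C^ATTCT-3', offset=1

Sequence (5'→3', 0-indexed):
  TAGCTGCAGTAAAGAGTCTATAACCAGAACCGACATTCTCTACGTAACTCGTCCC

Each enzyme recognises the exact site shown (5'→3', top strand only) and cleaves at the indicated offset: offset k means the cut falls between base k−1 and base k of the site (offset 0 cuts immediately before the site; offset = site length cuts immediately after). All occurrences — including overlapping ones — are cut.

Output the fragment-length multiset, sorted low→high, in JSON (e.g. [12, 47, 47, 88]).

Per-enzyme occurrences:
  LmaIII CCGA/1: at [29] ⇒ [30]
  AzqX (CCAAGG, off=0): no sites
  VbrV AACC/4: at [21, 27] ⇒ [25, 31]
  QalII CATTCT/1: at [33] ⇒ [34]

Pooled cuts: [25, 30, 31, 34]

Fragment lengths:
  25→30: 5 bp
  30→31: 1 bp
  31→34: 3 bp
  34→25 (wrap): 55-34+25 = 46 bp

[1,3,5,46]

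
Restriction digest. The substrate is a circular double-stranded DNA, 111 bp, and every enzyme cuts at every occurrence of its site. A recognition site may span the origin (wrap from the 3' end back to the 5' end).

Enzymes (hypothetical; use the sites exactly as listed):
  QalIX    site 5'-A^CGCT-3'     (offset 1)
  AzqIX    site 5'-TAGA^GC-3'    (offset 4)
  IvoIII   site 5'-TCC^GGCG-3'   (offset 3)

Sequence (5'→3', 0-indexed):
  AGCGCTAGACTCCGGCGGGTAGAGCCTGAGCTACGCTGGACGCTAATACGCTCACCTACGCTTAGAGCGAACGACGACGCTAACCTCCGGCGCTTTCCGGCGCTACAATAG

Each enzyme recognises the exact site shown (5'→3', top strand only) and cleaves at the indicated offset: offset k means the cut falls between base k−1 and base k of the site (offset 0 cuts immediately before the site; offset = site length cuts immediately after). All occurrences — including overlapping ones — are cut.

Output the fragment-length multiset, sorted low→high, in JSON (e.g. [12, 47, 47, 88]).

[7,8,8,10,10,10,10,11,11,12,14]

Per-enzyme occurrences:
  QalIX ACGCT/1: at [32, 39, 47, 57, 76] ⇒ [33, 40, 48, 58, 77]
  AzqIX TAGAGC/4: at [19, 62, 108] ⇒ [1, 23, 66]
  IvoIII TCCGGCG/3: at [10, 85, 95] ⇒ [13, 88, 98]

Pooled cuts: [1, 13, 23, 33, 40, 48, 58, 66, 77, 88, 98]

Fragment lengths:
  1→13: 12 bp
  13→23: 10 bp
  23→33: 10 bp
  33→40: 7 bp
  40→48: 8 bp
  48→58: 10 bp
  58→66: 8 bp
  66→77: 11 bp
  77→88: 11 bp
  88→98: 10 bp
  98→1 (wrap): 111-98+1 = 14 bp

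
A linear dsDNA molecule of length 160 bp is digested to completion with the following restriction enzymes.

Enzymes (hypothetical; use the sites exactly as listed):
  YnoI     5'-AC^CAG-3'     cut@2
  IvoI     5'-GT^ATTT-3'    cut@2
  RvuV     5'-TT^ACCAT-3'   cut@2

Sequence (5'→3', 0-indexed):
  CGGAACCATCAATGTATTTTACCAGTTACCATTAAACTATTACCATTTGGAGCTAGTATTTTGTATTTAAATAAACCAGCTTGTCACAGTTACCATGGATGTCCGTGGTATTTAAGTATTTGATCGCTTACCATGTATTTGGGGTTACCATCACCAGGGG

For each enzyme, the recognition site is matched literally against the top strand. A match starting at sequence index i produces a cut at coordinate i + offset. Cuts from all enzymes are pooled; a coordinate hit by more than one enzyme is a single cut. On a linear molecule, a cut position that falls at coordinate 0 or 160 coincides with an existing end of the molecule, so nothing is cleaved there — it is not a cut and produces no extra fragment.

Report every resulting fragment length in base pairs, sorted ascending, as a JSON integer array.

[5,6,7,7,7,8,8,10,12,12,14,15,15,16,18]

Site scan:
  YnoI (ACCAG, off=2): starts [20, 74, 152] → cuts [22, 76, 154]
  IvoI (GTATTT, off=2): starts [13, 55, 62, 107, 115, 134] → cuts [15, 57, 64, 109, 117, 136]
  RvuV (TTACCAT, off=2): starts [25, 39, 89, 127, 144] → cuts [27, 41, 91, 129, 146]

Pooled cuts: [15, 22, 27, 41, 57, 64, 76, 91, 109, 117, 129, 136, 146, 154]

Fragments:
  [0,15): 15 bp
  [15,22): 7 bp
  [22,27): 5 bp
  [27,41): 14 bp
  [41,57): 16 bp
  [57,64): 7 bp
  [64,76): 12 bp
  [76,91): 15 bp
  [91,109): 18 bp
  [109,117): 8 bp
  [117,129): 12 bp
  [129,136): 7 bp
  [136,146): 10 bp
  [146,154): 8 bp
  [154,160): 6 bp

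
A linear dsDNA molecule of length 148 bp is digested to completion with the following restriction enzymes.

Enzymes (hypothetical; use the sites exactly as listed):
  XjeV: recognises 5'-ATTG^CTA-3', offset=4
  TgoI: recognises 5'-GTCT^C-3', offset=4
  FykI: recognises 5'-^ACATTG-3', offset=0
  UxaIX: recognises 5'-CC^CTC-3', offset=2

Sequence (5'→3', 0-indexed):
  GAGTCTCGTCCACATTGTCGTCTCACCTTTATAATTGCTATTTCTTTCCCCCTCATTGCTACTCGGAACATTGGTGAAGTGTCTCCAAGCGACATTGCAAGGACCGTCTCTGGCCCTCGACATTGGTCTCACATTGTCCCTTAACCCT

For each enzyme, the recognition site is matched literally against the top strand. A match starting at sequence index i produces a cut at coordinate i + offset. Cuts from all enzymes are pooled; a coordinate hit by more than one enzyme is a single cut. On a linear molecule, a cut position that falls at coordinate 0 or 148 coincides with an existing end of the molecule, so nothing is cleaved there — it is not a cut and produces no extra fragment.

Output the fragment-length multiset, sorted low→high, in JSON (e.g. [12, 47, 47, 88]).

[1,4,5,6,6,7,7,9,10,12,14,14,17,18,18]

Scan for sites:
  XjeV (ATTGCTA, off=4): starts [33, 54] → cuts [37, 58]
  TgoI (GTCTC, off=4): starts [2, 19, 80, 105, 125] → cuts [6, 23, 84, 109, 129]
  FykI (ACATTG, off=0): starts [11, 67, 91, 119, 130] → cuts [11, 67, 91, 119, 130]
  UxaIX (CCCTC, off=2): starts [49, 113] → cuts [51, 115]

Pooled cuts: [6, 11, 23, 37, 51, 58, 67, 84, 91, 109, 115, 119, 129, 130]

Fragments:
  [0,6): 6 bp
  [6,11): 5 bp
  [11,23): 12 bp
  [23,37): 14 bp
  [37,51): 14 bp
  [51,58): 7 bp
  [58,67): 9 bp
  [67,84): 17 bp
  [84,91): 7 bp
  [91,109): 18 bp
  [109,115): 6 bp
  [115,119): 4 bp
  [119,129): 10 bp
  [129,130): 1 bp
  [130,148): 18 bp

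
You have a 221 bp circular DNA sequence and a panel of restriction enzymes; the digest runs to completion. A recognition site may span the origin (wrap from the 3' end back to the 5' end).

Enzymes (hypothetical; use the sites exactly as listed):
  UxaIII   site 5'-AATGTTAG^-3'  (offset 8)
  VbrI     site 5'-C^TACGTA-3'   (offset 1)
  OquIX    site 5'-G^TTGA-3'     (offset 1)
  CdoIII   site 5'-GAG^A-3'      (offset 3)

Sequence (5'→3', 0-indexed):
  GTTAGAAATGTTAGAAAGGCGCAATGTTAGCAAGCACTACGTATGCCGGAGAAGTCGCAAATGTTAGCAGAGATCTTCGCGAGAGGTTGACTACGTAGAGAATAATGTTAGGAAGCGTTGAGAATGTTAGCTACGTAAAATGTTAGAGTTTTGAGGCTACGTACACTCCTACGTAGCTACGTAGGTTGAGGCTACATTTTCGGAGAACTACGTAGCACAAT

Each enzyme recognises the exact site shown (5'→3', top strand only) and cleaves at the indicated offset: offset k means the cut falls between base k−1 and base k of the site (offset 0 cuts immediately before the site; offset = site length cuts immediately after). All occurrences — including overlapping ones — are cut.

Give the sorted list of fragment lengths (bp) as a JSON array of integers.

Site scan:
  UxaIII (AATGTTAG, off=8): starts [6, 22, 59, 103, 122, 138, 218] → cuts [5, 14, 30, 67, 111, 130, 146]
  VbrI (CTACGTA, off=1): starts [36, 90, 130, 156, 168, 176, 207] → cuts [37, 91, 131, 157, 169, 177, 208]
  OquIX (GTTGA, off=1): starts [85, 116, 184] → cuts [86, 117, 185]
  CdoIII (GAGA, off=3): starts [48, 69, 80, 97, 119, 202] → cuts [51, 72, 83, 100, 122, 205]

Pooled cuts: [5, 14, 30, 37, 51, 67, 72, 83, 86, 91, 100, 111, 117, 122, 130, 131, 146, 157, 169, 177, 185, 205, 208]

Fragment lengths:
  5→14: 9 bp
  14→30: 16 bp
  30→37: 7 bp
  37→51: 14 bp
  51→67: 16 bp
  67→72: 5 bp
  72→83: 11 bp
  83→86: 3 bp
  86→91: 5 bp
  91→100: 9 bp
  100→111: 11 bp
  111→117: 6 bp
  117→122: 5 bp
  122→130: 8 bp
  130→131: 1 bp
  131→146: 15 bp
  146→157: 11 bp
  157→169: 12 bp
  169→177: 8 bp
  177→185: 8 bp
  185→205: 20 bp
  205→208: 3 bp
  208→5 (wrap): 221-208+5 = 18 bp

[1,3,3,5,5,5,6,7,8,8,8,9,9,11,11,11,12,14,15,16,16,18,20]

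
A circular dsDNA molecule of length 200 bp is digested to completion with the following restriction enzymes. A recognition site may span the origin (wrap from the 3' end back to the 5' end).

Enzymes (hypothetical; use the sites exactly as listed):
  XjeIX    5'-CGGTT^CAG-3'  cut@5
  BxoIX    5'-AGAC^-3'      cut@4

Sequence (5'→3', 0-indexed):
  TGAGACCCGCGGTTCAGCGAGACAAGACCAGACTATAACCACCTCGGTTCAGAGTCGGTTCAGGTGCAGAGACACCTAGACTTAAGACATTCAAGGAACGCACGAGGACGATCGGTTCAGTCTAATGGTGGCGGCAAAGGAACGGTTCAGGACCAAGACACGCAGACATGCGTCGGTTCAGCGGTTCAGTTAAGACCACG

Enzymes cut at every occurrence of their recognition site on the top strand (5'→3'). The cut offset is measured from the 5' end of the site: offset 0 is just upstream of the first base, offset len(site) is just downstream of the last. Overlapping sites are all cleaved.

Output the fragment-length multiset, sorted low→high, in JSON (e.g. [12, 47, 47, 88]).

Scan for sites:
  XjeIX CGGTTCAG/5: at [9, 44, 55, 112, 142, 173, 181] ⇒ [14, 49, 60, 117, 147, 178, 186]
  BxoIX AGAC/4: at [2, 19, 24, 29, 69, 77, 84, 155, 163, 192] ⇒ [6, 23, 28, 33, 73, 81, 88, 159, 167, 196]

Pooled cuts: [6, 14, 23, 28, 33, 49, 60, 73, 81, 88, 117, 147, 159, 167, 178, 186, 196]

Fragment lengths:
  6→14: 8 bp
  14→23: 9 bp
  23→28: 5 bp
  28→33: 5 bp
  33→49: 16 bp
  49→60: 11 bp
  60→73: 13 bp
  73→81: 8 bp
  81→88: 7 bp
  88→117: 29 bp
  117→147: 30 bp
  147→159: 12 bp
  159→167: 8 bp
  167→178: 11 bp
  178→186: 8 bp
  186→196: 10 bp
  196→6 (wrap): 200-196+6 = 10 bp

[5,5,7,8,8,8,8,9,10,10,11,11,12,13,16,29,30]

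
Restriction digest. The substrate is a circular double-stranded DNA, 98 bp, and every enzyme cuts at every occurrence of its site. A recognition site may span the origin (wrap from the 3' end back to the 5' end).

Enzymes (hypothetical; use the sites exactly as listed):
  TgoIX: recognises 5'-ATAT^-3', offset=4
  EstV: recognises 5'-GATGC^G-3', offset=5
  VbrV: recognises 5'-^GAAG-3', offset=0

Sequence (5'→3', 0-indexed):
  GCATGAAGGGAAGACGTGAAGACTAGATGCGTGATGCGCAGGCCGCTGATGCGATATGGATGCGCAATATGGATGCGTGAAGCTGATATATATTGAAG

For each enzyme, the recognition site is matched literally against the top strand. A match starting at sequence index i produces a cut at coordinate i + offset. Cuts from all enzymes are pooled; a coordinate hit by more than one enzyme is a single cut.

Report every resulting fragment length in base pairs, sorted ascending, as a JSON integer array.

Site scan:
  TgoIX (ATAT, off=4): starts [53, 66, 85, 87, 89] → cuts [57, 70, 89, 91, 93]
  EstV (GATGCG, off=5): starts [25, 32, 47, 58, 71] → cuts [30, 37, 52, 63, 76]
  VbrV (GAAG, off=0): starts [4, 9, 17, 78, 94] → cuts [4, 9, 17, 78, 94]

All cut coordinates (distinct, sorted): [4, 9, 17, 30, 37, 52, 57, 63, 70, 76, 78, 89, 91, 93, 94]

Fragment lengths:
  4→9: 5 bp
  9→17: 8 bp
  17→30: 13 bp
  30→37: 7 bp
  37→52: 15 bp
  52→57: 5 bp
  57→63: 6 bp
  63→70: 7 bp
  70→76: 6 bp
  76→78: 2 bp
  78→89: 11 bp
  89→91: 2 bp
  91→93: 2 bp
  93→94: 1 bp
  94→4 (wrap): 98-94+4 = 8 bp

[1,2,2,2,5,5,6,6,7,7,8,8,11,13,15]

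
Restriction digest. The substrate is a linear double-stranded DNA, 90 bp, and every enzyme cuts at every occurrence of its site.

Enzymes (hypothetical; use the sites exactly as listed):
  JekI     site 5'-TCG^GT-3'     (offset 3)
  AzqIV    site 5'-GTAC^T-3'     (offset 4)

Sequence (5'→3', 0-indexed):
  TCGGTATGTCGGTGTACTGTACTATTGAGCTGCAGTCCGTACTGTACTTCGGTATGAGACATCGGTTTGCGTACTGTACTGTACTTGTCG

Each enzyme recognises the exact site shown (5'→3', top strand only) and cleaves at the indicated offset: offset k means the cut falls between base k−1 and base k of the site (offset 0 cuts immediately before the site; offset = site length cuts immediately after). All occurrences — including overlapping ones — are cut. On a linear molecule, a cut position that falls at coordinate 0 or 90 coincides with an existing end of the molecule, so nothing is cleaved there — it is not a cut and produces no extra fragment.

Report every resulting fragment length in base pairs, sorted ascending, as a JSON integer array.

Per-enzyme occurrences:
  JekI (TCGGT, off=3): starts [0, 8, 48, 61] → cuts [3, 11, 51, 64]
  AzqIV (GTACT, off=4): starts [13, 18, 38, 43, 70, 75, 80] → cuts [17, 22, 42, 47, 74, 79, 84]

All cut coordinates (distinct, sorted): [3, 11, 17, 22, 42, 47, 51, 64, 74, 79, 84]

Fragment lengths:
  [0,3): 3 bp
  [3,11): 8 bp
  [11,17): 6 bp
  [17,22): 5 bp
  [22,42): 20 bp
  [42,47): 5 bp
  [47,51): 4 bp
  [51,64): 13 bp
  [64,74): 10 bp
  [74,79): 5 bp
  [79,84): 5 bp
  [84,90): 6 bp

[3,4,5,5,5,5,6,6,8,10,13,20]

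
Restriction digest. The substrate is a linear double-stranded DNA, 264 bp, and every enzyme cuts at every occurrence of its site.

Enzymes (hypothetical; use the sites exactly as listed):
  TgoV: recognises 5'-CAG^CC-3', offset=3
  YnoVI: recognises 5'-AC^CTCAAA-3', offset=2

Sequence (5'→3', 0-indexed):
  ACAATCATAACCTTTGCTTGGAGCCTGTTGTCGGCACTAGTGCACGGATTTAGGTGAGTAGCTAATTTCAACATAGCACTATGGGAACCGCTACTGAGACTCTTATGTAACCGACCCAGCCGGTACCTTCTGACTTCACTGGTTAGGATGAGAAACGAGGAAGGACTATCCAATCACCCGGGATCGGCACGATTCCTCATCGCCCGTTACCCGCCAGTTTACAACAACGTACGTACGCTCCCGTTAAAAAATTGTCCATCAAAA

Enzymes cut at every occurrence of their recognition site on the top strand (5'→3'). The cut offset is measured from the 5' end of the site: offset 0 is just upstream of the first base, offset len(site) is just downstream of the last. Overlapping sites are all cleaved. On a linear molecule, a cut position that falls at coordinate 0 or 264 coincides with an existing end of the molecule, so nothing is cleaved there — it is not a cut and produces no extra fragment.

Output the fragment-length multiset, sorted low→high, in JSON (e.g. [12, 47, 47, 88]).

[119,145]

Per-enzyme occurrences:
  TgoV CAGCC/3: at [116] ⇒ [119]
  YnoVI (ACCTCAAA, off=2): no sites

Pooled cuts: [119]

Fragment lengths:
  [0,119): 119 bp
  [119,264): 145 bp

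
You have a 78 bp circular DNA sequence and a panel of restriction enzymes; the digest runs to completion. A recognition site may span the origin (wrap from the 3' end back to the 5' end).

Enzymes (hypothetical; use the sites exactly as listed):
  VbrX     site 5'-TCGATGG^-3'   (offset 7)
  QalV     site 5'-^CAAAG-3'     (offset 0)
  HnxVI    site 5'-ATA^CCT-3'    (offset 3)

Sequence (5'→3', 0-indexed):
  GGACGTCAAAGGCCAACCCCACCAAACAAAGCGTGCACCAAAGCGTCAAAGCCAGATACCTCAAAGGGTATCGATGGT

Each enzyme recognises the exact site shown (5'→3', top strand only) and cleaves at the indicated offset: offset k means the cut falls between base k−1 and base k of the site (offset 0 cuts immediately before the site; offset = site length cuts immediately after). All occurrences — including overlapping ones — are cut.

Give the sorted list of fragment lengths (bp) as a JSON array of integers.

[3,7,8,12,12,16,20]

Site scan:
  VbrX TCGATGG/7: at [70] ⇒ [77]
  QalV CAAAG/0: at [6, 26, 38, 46, 61] ⇒ [6, 26, 38, 46, 61]
  HnxVI ATACCT/3: at [55] ⇒ [58]

All cut coordinates (distinct, sorted): [6, 26, 38, 46, 58, 61, 77]

Fragment lengths:
  6→26: 20 bp
  26→38: 12 bp
  38→46: 8 bp
  46→58: 12 bp
  58→61: 3 bp
  61→77: 16 bp
  77→6 (wrap): 78-77+6 = 7 bp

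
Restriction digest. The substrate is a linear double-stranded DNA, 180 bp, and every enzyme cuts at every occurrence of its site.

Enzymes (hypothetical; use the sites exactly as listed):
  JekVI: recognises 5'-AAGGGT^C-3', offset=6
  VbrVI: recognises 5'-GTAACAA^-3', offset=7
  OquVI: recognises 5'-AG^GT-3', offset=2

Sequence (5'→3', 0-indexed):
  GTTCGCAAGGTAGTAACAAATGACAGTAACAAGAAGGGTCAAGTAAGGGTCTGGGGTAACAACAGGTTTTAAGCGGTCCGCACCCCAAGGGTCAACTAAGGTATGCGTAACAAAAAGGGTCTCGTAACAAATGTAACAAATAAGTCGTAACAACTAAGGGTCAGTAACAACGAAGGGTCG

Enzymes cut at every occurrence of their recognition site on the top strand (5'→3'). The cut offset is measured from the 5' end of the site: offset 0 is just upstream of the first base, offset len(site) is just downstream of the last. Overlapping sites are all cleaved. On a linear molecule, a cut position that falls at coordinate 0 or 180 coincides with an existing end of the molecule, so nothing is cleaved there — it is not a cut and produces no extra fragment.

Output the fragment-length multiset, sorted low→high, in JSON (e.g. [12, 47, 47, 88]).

Per-enzyme occurrences:
  JekVI (AAGGGTC, off=6): starts [33, 44, 86, 114, 155, 172] → cuts [39, 50, 92, 120, 161, 178]
  VbrVI (GTAACAA, off=7): starts [12, 25, 55, 106, 123, 132, 146, 163] → cuts [19, 32, 62, 113, 130, 139, 153, 170]
  OquVI (AGGT, off=2): starts [7, 63, 98] → cuts [9, 65, 100]

Pooled cuts: [9, 19, 32, 39, 50, 62, 65, 92, 100, 113, 120, 130, 139, 153, 161, 170, 178]

Fragment lengths:
  [0,9): 9 bp
  [9,19): 10 bp
  [19,32): 13 bp
  [32,39): 7 bp
  [39,50): 11 bp
  [50,62): 12 bp
  [62,65): 3 bp
  [65,92): 27 bp
  [92,100): 8 bp
  [100,113): 13 bp
  [113,120): 7 bp
  [120,130): 10 bp
  [130,139): 9 bp
  [139,153): 14 bp
  [153,161): 8 bp
  [161,170): 9 bp
  [170,178): 8 bp
  [178,180): 2 bp

[2,3,7,7,8,8,8,9,9,9,10,10,11,12,13,13,14,27]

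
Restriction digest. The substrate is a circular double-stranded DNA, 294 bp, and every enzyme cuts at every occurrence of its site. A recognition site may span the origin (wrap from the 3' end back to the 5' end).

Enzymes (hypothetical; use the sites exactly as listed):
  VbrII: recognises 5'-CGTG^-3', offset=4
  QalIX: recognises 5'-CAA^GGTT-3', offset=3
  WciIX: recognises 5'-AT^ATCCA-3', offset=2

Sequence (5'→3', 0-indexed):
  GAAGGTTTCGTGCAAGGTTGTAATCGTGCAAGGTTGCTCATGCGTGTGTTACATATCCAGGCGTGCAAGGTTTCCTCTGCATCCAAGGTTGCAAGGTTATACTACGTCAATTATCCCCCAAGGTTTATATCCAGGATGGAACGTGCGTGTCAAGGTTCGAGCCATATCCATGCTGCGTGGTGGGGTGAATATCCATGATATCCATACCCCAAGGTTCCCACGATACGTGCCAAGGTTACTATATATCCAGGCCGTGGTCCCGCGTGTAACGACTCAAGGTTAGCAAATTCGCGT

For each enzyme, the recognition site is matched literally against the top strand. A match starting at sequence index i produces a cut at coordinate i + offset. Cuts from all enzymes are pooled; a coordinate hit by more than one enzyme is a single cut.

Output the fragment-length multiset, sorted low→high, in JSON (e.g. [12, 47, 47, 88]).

[3,3,3,4,4,4,7,8,8,9,10,11,11,11,11,11,12,12,13,13,14,15,17,17,18,18,27]

Scan for sites:
  VbrII (CGTG, off=4): starts [8, 24, 42, 61, 141, 145, 175, 225, 252, 262, 291] → cuts [1, 12, 28, 46, 65, 145, 149, 179, 229, 256, 266]
  QalIX (CAAGGTT, off=3): starts [12, 28, 65, 83, 91, 118, 150, 209, 230, 274] → cuts [15, 31, 68, 86, 94, 121, 153, 212, 233, 277]
  WciIX (ATATCCA, off=2): starts [52, 126, 163, 188, 197, 242] → cuts [54, 128, 165, 190, 199, 244]

All cut coordinates (distinct, sorted): [1, 12, 15, 28, 31, 46, 54, 65, 68, 86, 94, 121, 128, 145, 149, 153, 165, 179, 190, 199, 212, 229, 233, 244, 256, 266, 277]

Fragment lengths:
  1→12: 11 bp
  12→15: 3 bp
  15→28: 13 bp
  28→31: 3 bp
  31→46: 15 bp
  46→54: 8 bp
  54→65: 11 bp
  65→68: 3 bp
  68→86: 18 bp
  86→94: 8 bp
  94→121: 27 bp
  121→128: 7 bp
  128→145: 17 bp
  145→149: 4 bp
  149→153: 4 bp
  153→165: 12 bp
  165→179: 14 bp
  179→190: 11 bp
  190→199: 9 bp
  199→212: 13 bp
  212→229: 17 bp
  229→233: 4 bp
  233→244: 11 bp
  244→256: 12 bp
  256→266: 10 bp
  266→277: 11 bp
  277→1 (wrap): 294-277+1 = 18 bp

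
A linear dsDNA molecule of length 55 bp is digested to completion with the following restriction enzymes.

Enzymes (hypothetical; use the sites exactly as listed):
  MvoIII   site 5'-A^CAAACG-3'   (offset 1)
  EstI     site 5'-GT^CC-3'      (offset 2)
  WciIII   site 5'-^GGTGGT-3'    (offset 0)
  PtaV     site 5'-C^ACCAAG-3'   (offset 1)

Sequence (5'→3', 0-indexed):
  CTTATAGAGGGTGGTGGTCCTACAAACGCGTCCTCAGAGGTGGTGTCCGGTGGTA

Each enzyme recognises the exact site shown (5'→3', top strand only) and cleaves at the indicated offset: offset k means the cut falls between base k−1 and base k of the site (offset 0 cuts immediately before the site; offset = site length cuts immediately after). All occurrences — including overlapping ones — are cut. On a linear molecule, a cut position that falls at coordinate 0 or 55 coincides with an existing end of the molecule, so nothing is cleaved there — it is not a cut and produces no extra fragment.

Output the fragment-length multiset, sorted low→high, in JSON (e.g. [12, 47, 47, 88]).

Per-enzyme occurrences:
  MvoIII ACAAACG/1: at [21] ⇒ [22]
  EstI GTCC/2: at [16, 29, 44] ⇒ [18, 31, 46]
  WciIII GGTGGT/0: at [9, 12, 38, 48] ⇒ [9, 12, 38, 48]
  PtaV (CACCAAG, off=1): no sites

All cut coordinates (distinct, sorted): [9, 12, 18, 22, 31, 38, 46, 48]

Fragment lengths:
  [0,9): 9 bp
  [9,12): 3 bp
  [12,18): 6 bp
  [18,22): 4 bp
  [22,31): 9 bp
  [31,38): 7 bp
  [38,46): 8 bp
  [46,48): 2 bp
  [48,55): 7 bp

[2,3,4,6,7,7,8,9,9]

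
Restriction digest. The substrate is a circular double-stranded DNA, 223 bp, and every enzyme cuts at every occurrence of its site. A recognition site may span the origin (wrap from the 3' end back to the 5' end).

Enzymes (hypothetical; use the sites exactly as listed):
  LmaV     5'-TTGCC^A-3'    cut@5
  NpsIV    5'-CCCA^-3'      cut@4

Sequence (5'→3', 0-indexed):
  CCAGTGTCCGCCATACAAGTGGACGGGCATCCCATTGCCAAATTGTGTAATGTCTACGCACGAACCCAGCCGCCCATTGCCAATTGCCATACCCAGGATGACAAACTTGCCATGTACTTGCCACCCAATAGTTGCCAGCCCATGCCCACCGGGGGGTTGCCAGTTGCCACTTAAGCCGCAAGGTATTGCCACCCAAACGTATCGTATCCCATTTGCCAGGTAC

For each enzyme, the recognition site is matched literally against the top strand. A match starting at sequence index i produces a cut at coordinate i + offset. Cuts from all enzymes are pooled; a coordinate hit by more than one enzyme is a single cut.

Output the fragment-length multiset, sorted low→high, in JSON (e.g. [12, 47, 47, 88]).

Scan for sites:
  LmaV (TTGCCA, off=5): starts [34, 76, 83, 106, 117, 131, 156, 163, 185, 212] → cuts [39, 81, 88, 111, 122, 136, 161, 168, 190, 217]
  NpsIV (CCCA, off=4): starts [30, 64, 72, 91, 123, 138, 144, 191, 207, 222] → cuts [3, 34, 68, 76, 95, 127, 142, 148, 195, 211]

All cut coordinates (distinct, sorted): [3, 34, 39, 68, 76, 81, 88, 95, 111, 122, 127, 136, 142, 148, 161, 168, 190, 195, 211, 217]

Fragment lengths:
  3→34: 31 bp
  34→39: 5 bp
  39→68: 29 bp
  68→76: 8 bp
  76→81: 5 bp
  81→88: 7 bp
  88→95: 7 bp
  95→111: 16 bp
  111→122: 11 bp
  122→127: 5 bp
  127→136: 9 bp
  136→142: 6 bp
  142→148: 6 bp
  148→161: 13 bp
  161→168: 7 bp
  168→190: 22 bp
  190→195: 5 bp
  195→211: 16 bp
  211→217: 6 bp
  217→3 (wrap): 223-217+3 = 9 bp

[5,5,5,5,6,6,6,7,7,7,8,9,9,11,13,16,16,22,29,31]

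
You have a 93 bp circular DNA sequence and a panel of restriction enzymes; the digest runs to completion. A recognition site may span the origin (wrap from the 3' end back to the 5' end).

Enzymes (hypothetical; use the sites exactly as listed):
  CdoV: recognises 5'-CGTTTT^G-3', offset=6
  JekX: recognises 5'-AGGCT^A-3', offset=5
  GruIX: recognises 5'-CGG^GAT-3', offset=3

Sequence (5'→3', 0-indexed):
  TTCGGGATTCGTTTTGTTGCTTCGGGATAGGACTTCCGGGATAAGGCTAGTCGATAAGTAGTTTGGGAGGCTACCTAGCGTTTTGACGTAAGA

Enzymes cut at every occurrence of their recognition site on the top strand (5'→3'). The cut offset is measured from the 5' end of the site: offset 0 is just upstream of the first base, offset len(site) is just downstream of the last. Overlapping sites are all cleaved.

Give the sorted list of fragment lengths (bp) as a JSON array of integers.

Per-enzyme occurrences:
  CdoV CGTTTTG/6: at [9, 78] ⇒ [15, 84]
  JekX AGGCTA/5: at [43, 67] ⇒ [48, 72]
  GruIX CGGGAT/3: at [2, 22, 36] ⇒ [5, 25, 39]

Pooled cuts: [5, 15, 25, 39, 48, 72, 84]

Fragment lengths:
  5→15: 10 bp
  15→25: 10 bp
  25→39: 14 bp
  39→48: 9 bp
  48→72: 24 bp
  72→84: 12 bp
  84→5 (wrap): 93-84+5 = 14 bp

[9,10,10,12,14,14,24]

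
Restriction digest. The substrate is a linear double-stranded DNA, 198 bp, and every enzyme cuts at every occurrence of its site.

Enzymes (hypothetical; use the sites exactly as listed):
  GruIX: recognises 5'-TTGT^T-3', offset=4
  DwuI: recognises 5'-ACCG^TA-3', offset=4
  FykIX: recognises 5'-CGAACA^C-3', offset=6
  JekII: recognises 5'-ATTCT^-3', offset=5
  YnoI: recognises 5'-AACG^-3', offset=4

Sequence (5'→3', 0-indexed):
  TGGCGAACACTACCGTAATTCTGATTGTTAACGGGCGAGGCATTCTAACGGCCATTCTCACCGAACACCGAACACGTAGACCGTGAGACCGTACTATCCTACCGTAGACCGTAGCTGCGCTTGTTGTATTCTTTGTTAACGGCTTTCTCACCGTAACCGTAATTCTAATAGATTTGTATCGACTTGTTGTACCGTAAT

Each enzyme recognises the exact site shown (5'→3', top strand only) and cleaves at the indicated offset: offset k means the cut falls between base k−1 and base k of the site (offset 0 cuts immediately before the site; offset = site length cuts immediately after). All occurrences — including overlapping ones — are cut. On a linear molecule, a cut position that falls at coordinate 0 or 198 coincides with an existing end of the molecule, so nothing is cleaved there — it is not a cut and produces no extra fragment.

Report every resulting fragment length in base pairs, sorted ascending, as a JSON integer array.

[4,4,4,5,5,6,6,6,7,7,7,7,7,8,8,9,9,12,13,13,13,17,21]

Site scan:
  GruIX TTGTT/4: at [24, 120, 132, 183] ⇒ [28, 124, 136, 187]
  DwuI ACCGTA/4: at [11, 87, 100, 107, 149, 155, 190] ⇒ [15, 91, 104, 111, 153, 159, 194]
  FykIX CGAACAC/6: at [3, 61, 68] ⇒ [9, 67, 74]
  JekII ATTCT/5: at [17, 41, 53, 127, 161] ⇒ [22, 46, 58, 132, 166]
  YnoI AACG/4: at [29, 46, 137] ⇒ [33, 50, 141]

All cut coordinates (distinct, sorted): [9, 15, 22, 28, 33, 46, 50, 58, 67, 74, 91, 104, 111, 124, 132, 136, 141, 153, 159, 166, 187, 194]

Fragment lengths:
  [0,9): 9 bp
  [9,15): 6 bp
  [15,22): 7 bp
  [22,28): 6 bp
  [28,33): 5 bp
  [33,46): 13 bp
  [46,50): 4 bp
  [50,58): 8 bp
  [58,67): 9 bp
  [67,74): 7 bp
  [74,91): 17 bp
  [91,104): 13 bp
  [104,111): 7 bp
  [111,124): 13 bp
  [124,132): 8 bp
  [132,136): 4 bp
  [136,141): 5 bp
  [141,153): 12 bp
  [153,159): 6 bp
  [159,166): 7 bp
  [166,187): 21 bp
  [187,194): 7 bp
  [194,198): 4 bp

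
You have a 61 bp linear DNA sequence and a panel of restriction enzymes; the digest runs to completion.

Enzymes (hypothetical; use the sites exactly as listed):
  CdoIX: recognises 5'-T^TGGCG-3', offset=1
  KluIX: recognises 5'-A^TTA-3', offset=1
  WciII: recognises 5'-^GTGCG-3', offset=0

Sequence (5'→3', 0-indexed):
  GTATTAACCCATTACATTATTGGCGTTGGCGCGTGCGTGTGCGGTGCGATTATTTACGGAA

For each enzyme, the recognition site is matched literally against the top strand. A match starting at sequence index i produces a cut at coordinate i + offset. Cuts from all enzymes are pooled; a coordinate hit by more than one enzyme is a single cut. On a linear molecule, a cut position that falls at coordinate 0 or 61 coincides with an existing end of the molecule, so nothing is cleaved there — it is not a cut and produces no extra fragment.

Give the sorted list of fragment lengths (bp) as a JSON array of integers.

Scan for sites:
  CdoIX TTGGCG/1: at [19, 25] ⇒ [20, 26]
  KluIX ATTA/1: at [2, 10, 15, 48] ⇒ [3, 11, 16, 49]
  WciII GTGCG/0: at [32, 38, 43] ⇒ [32, 38, 43]

Pooled cuts: [3, 11, 16, 20, 26, 32, 38, 43, 49]

Fragment lengths:
  [0,3): 3 bp
  [3,11): 8 bp
  [11,16): 5 bp
  [16,20): 4 bp
  [20,26): 6 bp
  [26,32): 6 bp
  [32,38): 6 bp
  [38,43): 5 bp
  [43,49): 6 bp
  [49,61): 12 bp

[3,4,5,5,6,6,6,6,8,12]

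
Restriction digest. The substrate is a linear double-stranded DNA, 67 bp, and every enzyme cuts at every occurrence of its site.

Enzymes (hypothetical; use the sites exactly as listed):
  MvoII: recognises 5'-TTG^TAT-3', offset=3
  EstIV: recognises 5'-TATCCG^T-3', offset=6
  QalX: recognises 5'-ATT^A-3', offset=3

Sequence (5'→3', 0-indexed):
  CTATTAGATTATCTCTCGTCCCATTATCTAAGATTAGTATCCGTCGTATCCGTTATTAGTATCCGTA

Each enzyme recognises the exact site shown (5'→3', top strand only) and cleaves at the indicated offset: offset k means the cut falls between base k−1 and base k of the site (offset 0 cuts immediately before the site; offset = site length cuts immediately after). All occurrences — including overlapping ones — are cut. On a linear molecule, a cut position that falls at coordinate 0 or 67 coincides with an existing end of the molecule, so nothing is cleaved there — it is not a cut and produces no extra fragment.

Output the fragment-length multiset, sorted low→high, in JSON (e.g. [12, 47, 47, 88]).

Per-enzyme occurrences:
  MvoII (TTGTAT, off=3): no sites
  EstIV TATCCGT/6: at [37, 46, 59] ⇒ [43, 52, 65]
  QalX ATTA/3: at [2, 7, 22, 32, 54] ⇒ [5, 10, 25, 35, 57]

Pooled cuts: [5, 10, 25, 35, 43, 52, 57, 65]

Fragment lengths:
  [0,5): 5 bp
  [5,10): 5 bp
  [10,25): 15 bp
  [25,35): 10 bp
  [35,43): 8 bp
  [43,52): 9 bp
  [52,57): 5 bp
  [57,65): 8 bp
  [65,67): 2 bp

[2,5,5,5,8,8,9,10,15]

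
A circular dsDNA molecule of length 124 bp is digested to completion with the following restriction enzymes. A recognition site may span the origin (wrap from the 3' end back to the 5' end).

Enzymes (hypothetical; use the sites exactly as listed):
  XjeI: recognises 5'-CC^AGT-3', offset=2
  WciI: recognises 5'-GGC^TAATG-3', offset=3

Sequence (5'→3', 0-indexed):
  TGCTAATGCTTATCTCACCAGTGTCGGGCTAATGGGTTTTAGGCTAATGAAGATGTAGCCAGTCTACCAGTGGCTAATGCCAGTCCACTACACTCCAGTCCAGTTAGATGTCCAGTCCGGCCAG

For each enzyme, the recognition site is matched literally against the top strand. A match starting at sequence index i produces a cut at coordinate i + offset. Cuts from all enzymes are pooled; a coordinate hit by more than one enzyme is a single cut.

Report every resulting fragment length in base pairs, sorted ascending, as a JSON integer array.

[5,6,7,8,9,10,12,15,15,16,21]

Site scan:
  XjeI CCAGT/2: at [17, 58, 66, 79, 94, 99, 111, 120] ⇒ [19, 60, 68, 81, 96, 101, 113, 122]
  WciI GGCTAATG/3: at [26, 41, 71] ⇒ [29, 44, 74]

Pooled cuts: [19, 29, 44, 60, 68, 74, 81, 96, 101, 113, 122]

Fragment lengths:
  19→29: 10 bp
  29→44: 15 bp
  44→60: 16 bp
  60→68: 8 bp
  68→74: 6 bp
  74→81: 7 bp
  81→96: 15 bp
  96→101: 5 bp
  101→113: 12 bp
  113→122: 9 bp
  122→19 (wrap): 124-122+19 = 21 bp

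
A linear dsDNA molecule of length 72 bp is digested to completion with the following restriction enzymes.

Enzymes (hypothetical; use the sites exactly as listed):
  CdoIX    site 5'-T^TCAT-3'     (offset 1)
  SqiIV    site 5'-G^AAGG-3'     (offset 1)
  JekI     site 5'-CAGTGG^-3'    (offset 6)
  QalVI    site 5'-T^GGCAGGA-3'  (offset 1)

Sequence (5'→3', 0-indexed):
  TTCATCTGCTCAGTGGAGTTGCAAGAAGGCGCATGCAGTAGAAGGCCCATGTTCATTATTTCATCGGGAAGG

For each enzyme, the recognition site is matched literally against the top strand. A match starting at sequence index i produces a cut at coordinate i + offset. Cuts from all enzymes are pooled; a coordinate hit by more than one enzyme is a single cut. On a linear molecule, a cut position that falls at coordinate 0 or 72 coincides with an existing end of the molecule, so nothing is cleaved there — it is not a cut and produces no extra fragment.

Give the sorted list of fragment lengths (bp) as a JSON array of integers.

Site scan:
  CdoIX TTCAT/1: at [0, 51, 59] ⇒ [1, 52, 60]
  SqiIV GAAGG/1: at [24, 40, 67] ⇒ [25, 41, 68]
  JekI CAGTGG/6: at [10] ⇒ [16]
  QalVI (TGGCAGGA, off=1): no sites

All cut coordinates (distinct, sorted): [1, 16, 25, 41, 52, 60, 68]

Fragment lengths:
  [0,1): 1 bp
  [1,16): 15 bp
  [16,25): 9 bp
  [25,41): 16 bp
  [41,52): 11 bp
  [52,60): 8 bp
  [60,68): 8 bp
  [68,72): 4 bp

[1,4,8,8,9,11,15,16]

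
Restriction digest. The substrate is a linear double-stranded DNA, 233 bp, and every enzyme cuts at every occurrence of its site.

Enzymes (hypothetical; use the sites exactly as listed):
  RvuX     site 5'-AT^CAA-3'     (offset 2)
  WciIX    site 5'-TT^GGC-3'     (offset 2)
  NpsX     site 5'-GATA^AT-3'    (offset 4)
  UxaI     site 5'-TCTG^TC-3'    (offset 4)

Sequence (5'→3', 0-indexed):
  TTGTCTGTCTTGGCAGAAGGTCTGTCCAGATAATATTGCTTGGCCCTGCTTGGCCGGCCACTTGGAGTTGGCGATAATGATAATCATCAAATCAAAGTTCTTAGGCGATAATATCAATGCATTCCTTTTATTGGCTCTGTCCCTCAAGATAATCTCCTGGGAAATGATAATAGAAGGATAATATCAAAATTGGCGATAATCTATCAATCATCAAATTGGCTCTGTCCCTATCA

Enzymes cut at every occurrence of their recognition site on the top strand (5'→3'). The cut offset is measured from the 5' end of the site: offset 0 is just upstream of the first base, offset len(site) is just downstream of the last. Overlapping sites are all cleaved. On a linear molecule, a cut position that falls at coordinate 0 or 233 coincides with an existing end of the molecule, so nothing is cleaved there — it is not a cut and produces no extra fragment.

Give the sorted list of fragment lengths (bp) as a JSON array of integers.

Site scan:
  RvuX (ATCAA, off=2): starts [85, 90, 112, 182, 202, 209] → cuts [87, 92, 114, 184, 204, 211]
  WciIX (TTGGC, off=2): starts [9, 39, 49, 67, 130, 189, 215] → cuts [11, 41, 51, 69, 132, 191, 217]
  NpsX (GATAAT, off=4): starts [28, 72, 78, 106, 147, 165, 176, 194] → cuts [32, 76, 82, 110, 151, 169, 180, 198]
  UxaI (TCTGTC, off=4): starts [3, 20, 135, 220] → cuts [7, 24, 139, 224]

All cut coordinates (distinct, sorted): [7, 11, 24, 32, 41, 51, 69, 76, 82, 87, 92, 110, 114, 132, 139, 151, 169, 180, 184, 191, 198, 204, 211, 217, 224]

Fragment lengths:
  [0,7): 7 bp
  [7,11): 4 bp
  [11,24): 13 bp
  [24,32): 8 bp
  [32,41): 9 bp
  [41,51): 10 bp
  [51,69): 18 bp
  [69,76): 7 bp
  [76,82): 6 bp
  [82,87): 5 bp
  [87,92): 5 bp
  [92,110): 18 bp
  [110,114): 4 bp
  [114,132): 18 bp
  [132,139): 7 bp
  [139,151): 12 bp
  [151,169): 18 bp
  [169,180): 11 bp
  [180,184): 4 bp
  [184,191): 7 bp
  [191,198): 7 bp
  [198,204): 6 bp
  [204,211): 7 bp
  [211,217): 6 bp
  [217,224): 7 bp
  [224,233): 9 bp

[4,4,4,5,5,6,6,6,7,7,7,7,7,7,7,8,9,9,10,11,12,13,18,18,18,18]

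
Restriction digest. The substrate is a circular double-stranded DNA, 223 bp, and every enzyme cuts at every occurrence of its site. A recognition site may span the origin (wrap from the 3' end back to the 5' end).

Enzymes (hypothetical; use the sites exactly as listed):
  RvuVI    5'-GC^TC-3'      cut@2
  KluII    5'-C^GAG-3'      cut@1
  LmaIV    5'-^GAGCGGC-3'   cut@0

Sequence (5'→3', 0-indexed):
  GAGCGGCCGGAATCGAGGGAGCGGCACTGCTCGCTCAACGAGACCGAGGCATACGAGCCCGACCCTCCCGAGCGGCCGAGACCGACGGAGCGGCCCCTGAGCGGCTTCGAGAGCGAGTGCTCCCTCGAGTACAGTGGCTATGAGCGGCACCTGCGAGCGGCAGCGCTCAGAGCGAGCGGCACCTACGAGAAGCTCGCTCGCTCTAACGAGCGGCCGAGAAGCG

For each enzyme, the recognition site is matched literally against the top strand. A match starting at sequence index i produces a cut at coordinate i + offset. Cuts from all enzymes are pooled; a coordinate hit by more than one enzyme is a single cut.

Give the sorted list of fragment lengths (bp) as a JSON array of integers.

[4,4,4,4,5,6,6,6,6,6,7,7,8,8,8,9,10,10,11,12,12,13,13,14,15,15]

Scan for sites:
  RvuVI GCTC/2: at [28, 32, 118, 164, 191, 195, 199] ⇒ [30, 34, 120, 166, 193, 197, 201]
  KluII CGAG/1: at [13, 38, 44, 53, 68, 76, 107, 113, 125, 153, 172, 185, 206, 214] ⇒ [14, 39, 45, 54, 69, 77, 108, 114, 126, 154, 173, 186, 207, 215]
  LmaIV GAGCGGC/0: at [0, 18, 69, 87, 98, 141, 154, 173, 207] ⇒ [0, 18, 69, 87, 98, 141, 154, 173, 207]

Pooled cuts: [0, 14, 18, 30, 34, 39, 45, 54, 69, 77, 87, 98, 108, 114, 120, 126, 141, 154, 166, 173, 186, 193, 197, 201, 207, 215]

Fragment lengths:
  0→14: 14 bp
  14→18: 4 bp
  18→30: 12 bp
  30→34: 4 bp
  34→39: 5 bp
  39→45: 6 bp
  45→54: 9 bp
  54→69: 15 bp
  69→77: 8 bp
  77→87: 10 bp
  87→98: 11 bp
  98→108: 10 bp
  108→114: 6 bp
  114→120: 6 bp
  120→126: 6 bp
  126→141: 15 bp
  141→154: 13 bp
  154→166: 12 bp
  166→173: 7 bp
  173→186: 13 bp
  186→193: 7 bp
  193→197: 4 bp
  197→201: 4 bp
  201→207: 6 bp
  207→215: 8 bp
  215→0 (wrap): 223-215+0 = 8 bp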